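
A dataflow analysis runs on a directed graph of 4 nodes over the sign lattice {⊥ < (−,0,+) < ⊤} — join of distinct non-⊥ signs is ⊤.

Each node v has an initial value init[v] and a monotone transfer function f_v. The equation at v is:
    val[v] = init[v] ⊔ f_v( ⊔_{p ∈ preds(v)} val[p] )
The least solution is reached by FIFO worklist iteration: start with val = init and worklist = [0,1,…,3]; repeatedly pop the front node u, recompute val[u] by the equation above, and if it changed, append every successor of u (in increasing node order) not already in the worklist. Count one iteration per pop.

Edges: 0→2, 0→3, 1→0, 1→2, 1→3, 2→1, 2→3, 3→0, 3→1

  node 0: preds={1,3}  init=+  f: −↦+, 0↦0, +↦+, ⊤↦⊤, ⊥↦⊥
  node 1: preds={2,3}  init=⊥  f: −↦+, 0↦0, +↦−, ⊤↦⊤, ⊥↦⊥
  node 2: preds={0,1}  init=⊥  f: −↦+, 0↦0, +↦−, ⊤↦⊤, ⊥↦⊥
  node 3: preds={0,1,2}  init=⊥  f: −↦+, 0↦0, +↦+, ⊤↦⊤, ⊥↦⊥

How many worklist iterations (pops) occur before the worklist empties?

Worklist (9 pops):
  #1 pop 0: in=⊥ → + (no change)
  #2 pop 1: in=⊥ → ⊥ (no change)
  #3 pop 2: in=+ → − (was ⊥); enqueue [1]
  #4 pop 3: in=⊤ → ⊤ (was ⊥); enqueue [0]
  #5 pop 1: in=⊤ → ⊤ (was ⊥); enqueue [2,3]
  #6 pop 0: in=⊤ → ⊤ (was +); enqueue []
  #7 pop 2: in=⊤ → ⊤ (was −); enqueue [1]
  #8 pop 3: in=⊤ → ⊤ (no change)
  #9 pop 1: in=⊤ → ⊤ (no change)

Fixpoint:
  val[0] = ⊤
  val[1] = ⊤
  val[2] = ⊤
  val[3] = ⊤

9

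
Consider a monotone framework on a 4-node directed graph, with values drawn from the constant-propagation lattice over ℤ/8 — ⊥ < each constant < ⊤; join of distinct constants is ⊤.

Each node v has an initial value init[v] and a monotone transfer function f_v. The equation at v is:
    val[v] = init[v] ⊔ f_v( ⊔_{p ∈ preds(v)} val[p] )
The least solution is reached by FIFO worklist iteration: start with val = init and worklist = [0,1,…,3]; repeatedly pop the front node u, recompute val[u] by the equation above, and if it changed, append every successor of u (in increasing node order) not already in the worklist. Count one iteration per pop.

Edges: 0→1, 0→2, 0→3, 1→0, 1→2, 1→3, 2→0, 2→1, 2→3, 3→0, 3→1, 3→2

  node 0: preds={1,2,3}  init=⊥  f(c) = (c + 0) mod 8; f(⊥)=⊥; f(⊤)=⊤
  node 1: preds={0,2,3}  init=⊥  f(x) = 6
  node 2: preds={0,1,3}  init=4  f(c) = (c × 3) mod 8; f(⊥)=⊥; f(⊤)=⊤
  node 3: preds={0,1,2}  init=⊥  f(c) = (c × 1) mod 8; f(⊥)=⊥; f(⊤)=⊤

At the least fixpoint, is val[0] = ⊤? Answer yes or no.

yes

Trace (8 dequeues):
  [1] u=0 | in 4 | out 4 | prev ⊥ | push {}
  [2] u=1 | in 4 | out 6 | prev ⊥ | push {0}
  [3] u=2 | in ⊤ | out ⊤ | prev 4 | push {1}
  [4] u=3 | in ⊤ | out ⊤ | prev ⊥ | push {2}
  [5] u=0 | in ⊤ | out ⊤ | prev 4 | push {3}
  [6] u=1 | in ⊤ | out 6 | ==
  [7] u=2 | in ⊤ | out ⊤ | ==
  [8] u=3 | in ⊤ | out ⊤ | ==

Converged values:
  [0] ⊤
  [1] 6
  [2] ⊤
  [3] ⊤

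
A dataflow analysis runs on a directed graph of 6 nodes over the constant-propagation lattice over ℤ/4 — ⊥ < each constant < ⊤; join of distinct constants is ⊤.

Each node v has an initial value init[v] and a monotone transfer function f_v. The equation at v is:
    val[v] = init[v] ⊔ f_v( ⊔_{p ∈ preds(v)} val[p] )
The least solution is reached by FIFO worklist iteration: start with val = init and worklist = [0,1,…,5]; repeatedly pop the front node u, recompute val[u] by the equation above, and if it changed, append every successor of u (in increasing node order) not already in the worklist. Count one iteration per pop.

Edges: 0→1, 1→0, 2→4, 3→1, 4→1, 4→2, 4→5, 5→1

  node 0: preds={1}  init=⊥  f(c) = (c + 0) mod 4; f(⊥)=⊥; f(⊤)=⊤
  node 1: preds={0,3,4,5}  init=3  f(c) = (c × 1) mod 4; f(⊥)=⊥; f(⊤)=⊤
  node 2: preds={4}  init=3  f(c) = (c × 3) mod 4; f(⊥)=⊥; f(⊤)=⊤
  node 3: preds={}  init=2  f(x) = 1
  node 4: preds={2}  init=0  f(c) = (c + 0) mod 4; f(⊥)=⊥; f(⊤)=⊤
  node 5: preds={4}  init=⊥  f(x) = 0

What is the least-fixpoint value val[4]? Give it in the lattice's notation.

⊤

Iteration log — 9 steps:
  step 1. node 0  ⊔preds=3  new=3  old=⊥  +wl: 
  step 2. node 1  ⊔preds=⊤  new=⊤  old=3  +wl: 0
  step 3. node 2  ⊔preds=0  new=⊤  old=3  +wl: 
  step 4. node 3  ⊔preds=⊥  new=⊤  old=2  +wl: 1
  step 5. node 4  ⊔preds=⊤  new=⊤  old=0  +wl: 2
  step 6. node 5  ⊔preds=⊤  new=0  old=⊥  +wl: 
  step 7. node 0  ⊔preds=⊤  new=⊤  old=3  +wl: 
  step 8. node 1  ⊔preds=⊤  new=⊤  stable
  step 9. node 2  ⊔preds=⊤  new=⊤  stable

Least fixpoint reached:
  node 0: ⊤
  node 1: ⊤
  node 2: ⊤
  node 3: ⊤
  node 4: ⊤
  node 5: 0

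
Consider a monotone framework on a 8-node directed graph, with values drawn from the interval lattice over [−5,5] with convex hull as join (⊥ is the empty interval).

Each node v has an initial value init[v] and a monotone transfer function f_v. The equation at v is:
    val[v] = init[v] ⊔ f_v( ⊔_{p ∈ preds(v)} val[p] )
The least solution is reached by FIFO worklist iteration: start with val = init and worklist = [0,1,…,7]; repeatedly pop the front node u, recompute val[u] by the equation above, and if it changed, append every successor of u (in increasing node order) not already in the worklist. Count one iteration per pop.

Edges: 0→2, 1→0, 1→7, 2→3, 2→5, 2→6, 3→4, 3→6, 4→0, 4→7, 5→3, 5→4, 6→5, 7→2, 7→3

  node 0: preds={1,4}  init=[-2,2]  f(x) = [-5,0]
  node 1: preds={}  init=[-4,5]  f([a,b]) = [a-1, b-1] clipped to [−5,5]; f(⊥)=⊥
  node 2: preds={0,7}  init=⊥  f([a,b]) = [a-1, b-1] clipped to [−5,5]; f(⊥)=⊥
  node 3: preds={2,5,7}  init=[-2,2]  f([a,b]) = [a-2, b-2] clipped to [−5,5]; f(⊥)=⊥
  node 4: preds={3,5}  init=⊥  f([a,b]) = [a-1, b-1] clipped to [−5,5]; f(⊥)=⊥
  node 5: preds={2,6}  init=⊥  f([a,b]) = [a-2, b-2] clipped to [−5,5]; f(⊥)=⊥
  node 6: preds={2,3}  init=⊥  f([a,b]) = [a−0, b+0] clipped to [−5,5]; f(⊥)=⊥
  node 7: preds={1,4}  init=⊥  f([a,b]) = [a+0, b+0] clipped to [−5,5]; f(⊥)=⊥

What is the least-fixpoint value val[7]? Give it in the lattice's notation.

Worklist (21 pops):
  #1 pop 0: in=[-4,5] → [-5,2] (was [-2,2]); enqueue []
  #2 pop 1: in=⊥ → [-4,5] (no change)
  #3 pop 2: in=[-5,2] → [-5,1] (was ⊥); enqueue []
  #4 pop 3: in=[-5,1] → [-5,2] (was [-2,2]); enqueue []
  #5 pop 4: in=[-5,2] → [-5,1] (was ⊥); enqueue [0]
  #6 pop 5: in=[-5,1] → [-5,-1] (was ⊥); enqueue [3,4]
  #7 pop 6: in=[-5,2] → [-5,2] (was ⊥); enqueue [5]
  #8 pop 7: in=[-5,5] → [-5,5] (was ⊥); enqueue [2]
  #9 pop 0: in=[-5,5] → [-5,2] (no change)
  #10 pop 3: in=[-5,5] → [-5,3] (was [-5,2]); enqueue [6]
  #11 pop 4: in=[-5,3] → [-5,2] (was [-5,1]); enqueue [0,7]
  #12 pop 5: in=[-5,2] → [-5,0] (was [-5,-1]); enqueue [3,4]
  #13 pop 2: in=[-5,5] → [-5,4] (was [-5,1]); enqueue [5]
  #14 pop 6: in=[-5,4] → [-5,4] (was [-5,2]); enqueue []
  #15 pop 0: in=[-5,5] → [-5,2] (no change)
  #16 pop 7: in=[-5,5] → [-5,5] (no change)
  #17 pop 3: in=[-5,5] → [-5,3] (no change)
  #18 pop 4: in=[-5,3] → [-5,2] (no change)
  #19 pop 5: in=[-5,4] → [-5,2] (was [-5,0]); enqueue [3,4]
  #20 pop 3: in=[-5,5] → [-5,3] (no change)
  #21 pop 4: in=[-5,3] → [-5,2] (no change)

Fixpoint:
  val[0] = [-5,2]
  val[1] = [-4,5]
  val[2] = [-5,4]
  val[3] = [-5,3]
  val[4] = [-5,2]
  val[5] = [-5,2]
  val[6] = [-5,4]
  val[7] = [-5,5]

[-5,5]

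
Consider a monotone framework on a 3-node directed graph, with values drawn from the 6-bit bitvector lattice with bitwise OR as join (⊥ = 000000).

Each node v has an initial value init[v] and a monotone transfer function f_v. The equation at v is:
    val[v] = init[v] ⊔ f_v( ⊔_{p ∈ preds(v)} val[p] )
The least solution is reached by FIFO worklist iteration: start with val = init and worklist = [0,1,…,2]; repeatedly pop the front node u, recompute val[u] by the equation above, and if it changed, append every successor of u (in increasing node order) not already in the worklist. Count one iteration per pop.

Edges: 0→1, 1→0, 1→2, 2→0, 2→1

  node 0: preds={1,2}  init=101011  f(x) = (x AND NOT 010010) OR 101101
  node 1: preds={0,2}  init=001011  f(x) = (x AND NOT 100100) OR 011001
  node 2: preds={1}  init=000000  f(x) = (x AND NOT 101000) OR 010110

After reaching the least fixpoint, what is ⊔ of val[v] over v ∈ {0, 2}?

111111

Worklist (5 pops):
  #1 pop 0: in=001011 → 101111 (was 101011); enqueue []
  #2 pop 1: in=101111 → 011011 (was 001011); enqueue [0]
  #3 pop 2: in=011011 → 010111 (was 000000); enqueue [1]
  #4 pop 0: in=011111 → 101111 (no change)
  #5 pop 1: in=111111 → 011011 (no change)

Fixpoint:
  val[0] = 101111
  val[1] = 011011
  val[2] = 010111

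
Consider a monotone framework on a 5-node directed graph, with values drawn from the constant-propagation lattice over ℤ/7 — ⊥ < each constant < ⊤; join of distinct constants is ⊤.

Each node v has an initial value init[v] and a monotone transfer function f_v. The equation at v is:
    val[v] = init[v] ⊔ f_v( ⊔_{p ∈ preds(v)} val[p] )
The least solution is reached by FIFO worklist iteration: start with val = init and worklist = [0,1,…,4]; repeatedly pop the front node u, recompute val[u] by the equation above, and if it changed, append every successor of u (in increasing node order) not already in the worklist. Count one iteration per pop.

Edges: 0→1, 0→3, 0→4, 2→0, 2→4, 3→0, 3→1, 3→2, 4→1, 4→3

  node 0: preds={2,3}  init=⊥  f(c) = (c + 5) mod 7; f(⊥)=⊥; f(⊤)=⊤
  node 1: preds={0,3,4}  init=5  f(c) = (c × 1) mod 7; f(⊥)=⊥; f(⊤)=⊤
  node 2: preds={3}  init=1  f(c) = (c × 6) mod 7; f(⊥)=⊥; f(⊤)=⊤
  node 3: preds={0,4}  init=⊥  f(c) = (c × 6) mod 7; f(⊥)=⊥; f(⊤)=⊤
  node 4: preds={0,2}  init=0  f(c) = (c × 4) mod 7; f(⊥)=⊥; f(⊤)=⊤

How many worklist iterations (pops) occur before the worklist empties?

Iteration log — 11 steps:
  step 1. node 0  ⊔preds=1  new=6  old=⊥  +wl: 
  step 2. node 1  ⊔preds=⊤  new=⊤  old=5  +wl: 
  step 3. node 2  ⊔preds=⊥  new=1  stable
  step 4. node 3  ⊔preds=⊤  new=⊤  old=⊥  +wl: 0,1,2
  step 5. node 4  ⊔preds=⊤  new=⊤  old=0  +wl: 3
  step 6. node 0  ⊔preds=⊤  new=⊤  old=6  +wl: 4
  step 7. node 1  ⊔preds=⊤  new=⊤  stable
  step 8. node 2  ⊔preds=⊤  new=⊤  old=1  +wl: 0
  step 9. node 3  ⊔preds=⊤  new=⊤  stable
  step 10. node 4  ⊔preds=⊤  new=⊤  stable
  step 11. node 0  ⊔preds=⊤  new=⊤  stable

Least fixpoint reached:
  node 0: ⊤
  node 1: ⊤
  node 2: ⊤
  node 3: ⊤
  node 4: ⊤

11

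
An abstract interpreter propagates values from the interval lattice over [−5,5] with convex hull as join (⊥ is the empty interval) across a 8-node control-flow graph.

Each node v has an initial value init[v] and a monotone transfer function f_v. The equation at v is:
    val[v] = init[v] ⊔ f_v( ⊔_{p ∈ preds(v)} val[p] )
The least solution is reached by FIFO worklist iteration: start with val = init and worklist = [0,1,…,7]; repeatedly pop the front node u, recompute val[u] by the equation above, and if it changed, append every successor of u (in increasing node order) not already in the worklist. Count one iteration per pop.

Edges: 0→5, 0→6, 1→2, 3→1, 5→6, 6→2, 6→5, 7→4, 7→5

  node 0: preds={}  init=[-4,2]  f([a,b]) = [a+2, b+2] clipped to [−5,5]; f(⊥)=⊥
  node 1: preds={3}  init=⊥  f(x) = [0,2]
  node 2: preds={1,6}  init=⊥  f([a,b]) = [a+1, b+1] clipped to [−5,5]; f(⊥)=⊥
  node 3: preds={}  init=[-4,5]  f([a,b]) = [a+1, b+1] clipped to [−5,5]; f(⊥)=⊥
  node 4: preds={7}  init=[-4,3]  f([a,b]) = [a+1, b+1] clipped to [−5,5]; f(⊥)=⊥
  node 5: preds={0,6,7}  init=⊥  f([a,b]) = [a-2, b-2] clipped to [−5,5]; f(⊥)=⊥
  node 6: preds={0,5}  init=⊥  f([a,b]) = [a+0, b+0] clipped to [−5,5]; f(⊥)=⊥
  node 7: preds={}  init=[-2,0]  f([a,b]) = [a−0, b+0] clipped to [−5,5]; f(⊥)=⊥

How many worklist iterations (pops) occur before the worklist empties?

Iteration log — 10 steps:
  step 1. node 0  ⊔preds=⊥  new=[-4,2]  stable
  step 2. node 1  ⊔preds=[-4,5]  new=[0,2]  old=⊥  +wl: 
  step 3. node 2  ⊔preds=[0,2]  new=[1,3]  old=⊥  +wl: 
  step 4. node 3  ⊔preds=⊥  new=[-4,5]  stable
  step 5. node 4  ⊔preds=[-2,0]  new=[-4,3]  stable
  step 6. node 5  ⊔preds=[-4,2]  new=[-5,0]  old=⊥  +wl: 
  step 7. node 6  ⊔preds=[-5,2]  new=[-5,2]  old=⊥  +wl: 2,5
  step 8. node 7  ⊔preds=⊥  new=[-2,0]  stable
  step 9. node 2  ⊔preds=[-5,2]  new=[-4,3]  old=[1,3]  +wl: 
  step 10. node 5  ⊔preds=[-5,2]  new=[-5,0]  stable

Least fixpoint reached:
  node 0: [-4,2]
  node 1: [0,2]
  node 2: [-4,3]
  node 3: [-4,5]
  node 4: [-4,3]
  node 5: [-5,0]
  node 6: [-5,2]
  node 7: [-2,0]

10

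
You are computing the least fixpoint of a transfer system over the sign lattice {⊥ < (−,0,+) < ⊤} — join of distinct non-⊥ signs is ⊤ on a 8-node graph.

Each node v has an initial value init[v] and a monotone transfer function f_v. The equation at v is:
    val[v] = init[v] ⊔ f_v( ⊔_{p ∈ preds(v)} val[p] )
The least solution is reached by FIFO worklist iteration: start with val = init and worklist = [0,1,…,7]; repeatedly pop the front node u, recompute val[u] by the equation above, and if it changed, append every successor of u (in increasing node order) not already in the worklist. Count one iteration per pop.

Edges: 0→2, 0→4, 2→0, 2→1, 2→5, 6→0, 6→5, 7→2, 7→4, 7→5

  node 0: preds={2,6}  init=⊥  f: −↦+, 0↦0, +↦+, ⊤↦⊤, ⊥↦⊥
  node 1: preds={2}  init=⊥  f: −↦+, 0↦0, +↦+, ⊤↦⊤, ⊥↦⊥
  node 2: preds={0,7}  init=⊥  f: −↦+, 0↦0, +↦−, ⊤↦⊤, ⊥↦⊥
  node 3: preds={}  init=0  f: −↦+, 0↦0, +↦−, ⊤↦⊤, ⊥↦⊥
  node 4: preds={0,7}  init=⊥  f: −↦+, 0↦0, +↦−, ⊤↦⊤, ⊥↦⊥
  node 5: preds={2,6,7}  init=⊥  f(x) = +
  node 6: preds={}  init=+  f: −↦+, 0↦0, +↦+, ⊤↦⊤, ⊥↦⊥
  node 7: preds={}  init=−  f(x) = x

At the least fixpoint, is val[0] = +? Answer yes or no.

no

Trace (12 dequeues):
  [1] u=0 | in + | out + | prev ⊥ | push {}
  [2] u=1 | in ⊥ | out ⊥ | ==
  [3] u=2 | in ⊤ | out ⊤ | prev ⊥ | push {0,1}
  [4] u=3 | in ⊥ | out 0 | ==
  [5] u=4 | in ⊤ | out ⊤ | prev ⊥ | push {}
  [6] u=5 | in ⊤ | out + | prev ⊥ | push {}
  [7] u=6 | in ⊥ | out + | ==
  [8] u=7 | in ⊥ | out − | ==
  [9] u=0 | in ⊤ | out ⊤ | prev + | push {2,4}
  [10] u=1 | in ⊤ | out ⊤ | prev ⊥ | push {}
  [11] u=2 | in ⊤ | out ⊤ | ==
  [12] u=4 | in ⊤ | out ⊤ | ==

Converged values:
  [0] ⊤
  [1] ⊤
  [2] ⊤
  [3] 0
  [4] ⊤
  [5] +
  [6] +
  [7] −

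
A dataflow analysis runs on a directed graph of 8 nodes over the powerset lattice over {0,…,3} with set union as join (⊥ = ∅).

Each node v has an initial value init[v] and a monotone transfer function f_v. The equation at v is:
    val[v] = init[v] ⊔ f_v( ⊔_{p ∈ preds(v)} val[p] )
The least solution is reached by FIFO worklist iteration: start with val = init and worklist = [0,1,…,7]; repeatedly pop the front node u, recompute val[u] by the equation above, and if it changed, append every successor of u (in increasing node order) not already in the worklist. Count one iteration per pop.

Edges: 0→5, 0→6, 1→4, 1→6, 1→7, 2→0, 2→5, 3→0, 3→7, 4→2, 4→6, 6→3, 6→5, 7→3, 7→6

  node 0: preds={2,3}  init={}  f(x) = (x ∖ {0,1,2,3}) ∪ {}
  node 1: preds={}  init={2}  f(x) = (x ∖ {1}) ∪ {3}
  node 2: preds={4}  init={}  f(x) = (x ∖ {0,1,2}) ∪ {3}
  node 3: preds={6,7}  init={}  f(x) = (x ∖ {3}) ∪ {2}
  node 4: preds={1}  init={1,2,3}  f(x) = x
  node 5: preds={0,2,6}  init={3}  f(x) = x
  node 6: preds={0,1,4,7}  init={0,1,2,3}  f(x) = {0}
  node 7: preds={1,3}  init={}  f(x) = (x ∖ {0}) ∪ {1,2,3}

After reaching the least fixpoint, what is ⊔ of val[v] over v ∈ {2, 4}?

Worklist (11 pops):
  #1 pop 0: in={} → {} (no change)
  #2 pop 1: in={} → {2,3} (was {2}); enqueue []
  #3 pop 2: in={1,2,3} → {3} (was {}); enqueue [0]
  #4 pop 3: in={0,1,2,3} → {0,1,2} (was {}); enqueue []
  #5 pop 4: in={2,3} → {1,2,3} (no change)
  #6 pop 5: in={0,1,2,3} → {0,1,2,3} (was {3}); enqueue []
  #7 pop 6: in={1,2,3} → {0,1,2,3} (no change)
  #8 pop 7: in={0,1,2,3} → {1,2,3} (was {}); enqueue [3,6]
  #9 pop 0: in={0,1,2,3} → {} (no change)
  #10 pop 3: in={0,1,2,3} → {0,1,2} (no change)
  #11 pop 6: in={1,2,3} → {0,1,2,3} (no change)

Fixpoint:
  val[0] = {}
  val[1] = {2,3}
  val[2] = {3}
  val[3] = {0,1,2}
  val[4] = {1,2,3}
  val[5] = {0,1,2,3}
  val[6] = {0,1,2,3}
  val[7] = {1,2,3}

{1,2,3}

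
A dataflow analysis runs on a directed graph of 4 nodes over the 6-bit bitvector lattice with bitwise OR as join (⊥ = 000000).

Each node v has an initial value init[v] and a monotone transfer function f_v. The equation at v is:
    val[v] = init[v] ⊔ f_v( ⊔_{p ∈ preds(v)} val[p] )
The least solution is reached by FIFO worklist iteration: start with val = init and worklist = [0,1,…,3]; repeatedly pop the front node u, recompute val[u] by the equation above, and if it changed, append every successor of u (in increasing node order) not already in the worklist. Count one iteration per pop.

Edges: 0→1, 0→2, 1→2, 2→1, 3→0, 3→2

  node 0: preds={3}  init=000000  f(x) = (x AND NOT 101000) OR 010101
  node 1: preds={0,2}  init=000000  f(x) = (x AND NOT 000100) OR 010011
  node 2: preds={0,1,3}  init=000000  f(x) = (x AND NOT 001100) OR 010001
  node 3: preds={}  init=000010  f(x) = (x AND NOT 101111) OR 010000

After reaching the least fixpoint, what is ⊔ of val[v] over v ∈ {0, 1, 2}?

Iteration log — 7 steps:
  step 1. node 0  ⊔preds=000010  new=010111  old=000000  +wl: 
  step 2. node 1  ⊔preds=010111  new=010011  old=000000  +wl: 
  step 3. node 2  ⊔preds=010111  new=010011  old=000000  +wl: 1
  step 4. node 3  ⊔preds=000000  new=010010  old=000010  +wl: 0,2
  step 5. node 1  ⊔preds=010111  new=010011  stable
  step 6. node 0  ⊔preds=010010  new=010111  stable
  step 7. node 2  ⊔preds=010111  new=010011  stable

Least fixpoint reached:
  node 0: 010111
  node 1: 010011
  node 2: 010011
  node 3: 010010

010111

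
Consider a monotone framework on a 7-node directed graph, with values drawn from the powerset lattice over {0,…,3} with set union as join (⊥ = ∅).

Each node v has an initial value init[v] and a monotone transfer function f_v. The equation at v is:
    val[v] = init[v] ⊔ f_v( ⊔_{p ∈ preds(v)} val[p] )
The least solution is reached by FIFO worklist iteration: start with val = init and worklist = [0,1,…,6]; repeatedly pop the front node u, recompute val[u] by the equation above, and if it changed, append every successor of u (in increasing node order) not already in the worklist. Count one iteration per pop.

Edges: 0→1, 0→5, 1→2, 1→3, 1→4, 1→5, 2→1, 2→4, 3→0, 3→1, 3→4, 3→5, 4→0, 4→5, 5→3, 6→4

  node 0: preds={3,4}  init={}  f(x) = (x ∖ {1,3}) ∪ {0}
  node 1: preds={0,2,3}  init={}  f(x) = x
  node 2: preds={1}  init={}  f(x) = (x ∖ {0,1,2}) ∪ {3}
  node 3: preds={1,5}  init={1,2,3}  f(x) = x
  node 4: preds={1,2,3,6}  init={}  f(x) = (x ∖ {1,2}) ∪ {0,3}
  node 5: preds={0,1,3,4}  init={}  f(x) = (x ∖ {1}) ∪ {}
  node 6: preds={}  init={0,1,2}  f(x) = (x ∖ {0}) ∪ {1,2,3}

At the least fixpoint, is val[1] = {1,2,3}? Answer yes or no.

no

Iteration log — 11 steps:
  step 1. node 0  ⊔preds={1,2,3}  new={0,2}  old={}  +wl: 
  step 2. node 1  ⊔preds={0,1,2,3}  new={0,1,2,3}  old={}  +wl: 
  step 3. node 2  ⊔preds={0,1,2,3}  new={3}  old={}  +wl: 1
  step 4. node 3  ⊔preds={0,1,2,3}  new={0,1,2,3}  old={1,2,3}  +wl: 0
  step 5. node 4  ⊔preds={0,1,2,3}  new={0,3}  old={}  +wl: 
  step 6. node 5  ⊔preds={0,1,2,3}  new={0,2,3}  old={}  +wl: 3
  step 7. node 6  ⊔preds={}  new={0,1,2,3}  old={0,1,2}  +wl: 4
  step 8. node 1  ⊔preds={0,1,2,3}  new={0,1,2,3}  stable
  step 9. node 0  ⊔preds={0,1,2,3}  new={0,2}  stable
  step 10. node 3  ⊔preds={0,1,2,3}  new={0,1,2,3}  stable
  step 11. node 4  ⊔preds={0,1,2,3}  new={0,3}  stable

Least fixpoint reached:
  node 0: {0,2}
  node 1: {0,1,2,3}
  node 2: {3}
  node 3: {0,1,2,3}
  node 4: {0,3}
  node 5: {0,2,3}
  node 6: {0,1,2,3}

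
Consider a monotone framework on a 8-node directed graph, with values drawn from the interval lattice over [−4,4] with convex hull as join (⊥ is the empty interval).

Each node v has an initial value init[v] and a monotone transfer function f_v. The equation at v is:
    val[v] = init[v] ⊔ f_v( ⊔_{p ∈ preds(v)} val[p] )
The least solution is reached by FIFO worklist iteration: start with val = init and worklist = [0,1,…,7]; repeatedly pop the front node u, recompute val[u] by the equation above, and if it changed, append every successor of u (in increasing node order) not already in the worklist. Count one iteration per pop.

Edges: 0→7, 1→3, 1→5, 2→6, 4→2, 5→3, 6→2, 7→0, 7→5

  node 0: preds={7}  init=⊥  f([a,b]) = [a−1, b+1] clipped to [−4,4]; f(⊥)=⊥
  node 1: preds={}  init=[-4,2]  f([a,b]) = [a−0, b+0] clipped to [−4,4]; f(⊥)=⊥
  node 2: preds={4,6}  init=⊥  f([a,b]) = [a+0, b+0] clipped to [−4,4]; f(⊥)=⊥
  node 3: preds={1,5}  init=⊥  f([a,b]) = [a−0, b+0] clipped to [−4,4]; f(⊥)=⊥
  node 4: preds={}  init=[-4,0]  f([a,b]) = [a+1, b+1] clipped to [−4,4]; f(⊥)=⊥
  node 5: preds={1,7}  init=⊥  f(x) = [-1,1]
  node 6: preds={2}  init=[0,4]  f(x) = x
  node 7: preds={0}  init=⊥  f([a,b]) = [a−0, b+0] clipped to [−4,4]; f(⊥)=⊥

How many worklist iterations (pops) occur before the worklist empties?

10

Worklist (10 pops):
  #1 pop 0: in=⊥ → ⊥ (no change)
  #2 pop 1: in=⊥ → [-4,2] (no change)
  #3 pop 2: in=[-4,4] → [-4,4] (was ⊥); enqueue []
  #4 pop 3: in=[-4,2] → [-4,2] (was ⊥); enqueue []
  #5 pop 4: in=⊥ → [-4,0] (no change)
  #6 pop 5: in=[-4,2] → [-1,1] (was ⊥); enqueue [3]
  #7 pop 6: in=[-4,4] → [-4,4] (was [0,4]); enqueue [2]
  #8 pop 7: in=⊥ → ⊥ (no change)
  #9 pop 3: in=[-4,2] → [-4,2] (no change)
  #10 pop 2: in=[-4,4] → [-4,4] (no change)

Fixpoint:
  val[0] = ⊥
  val[1] = [-4,2]
  val[2] = [-4,4]
  val[3] = [-4,2]
  val[4] = [-4,0]
  val[5] = [-1,1]
  val[6] = [-4,4]
  val[7] = ⊥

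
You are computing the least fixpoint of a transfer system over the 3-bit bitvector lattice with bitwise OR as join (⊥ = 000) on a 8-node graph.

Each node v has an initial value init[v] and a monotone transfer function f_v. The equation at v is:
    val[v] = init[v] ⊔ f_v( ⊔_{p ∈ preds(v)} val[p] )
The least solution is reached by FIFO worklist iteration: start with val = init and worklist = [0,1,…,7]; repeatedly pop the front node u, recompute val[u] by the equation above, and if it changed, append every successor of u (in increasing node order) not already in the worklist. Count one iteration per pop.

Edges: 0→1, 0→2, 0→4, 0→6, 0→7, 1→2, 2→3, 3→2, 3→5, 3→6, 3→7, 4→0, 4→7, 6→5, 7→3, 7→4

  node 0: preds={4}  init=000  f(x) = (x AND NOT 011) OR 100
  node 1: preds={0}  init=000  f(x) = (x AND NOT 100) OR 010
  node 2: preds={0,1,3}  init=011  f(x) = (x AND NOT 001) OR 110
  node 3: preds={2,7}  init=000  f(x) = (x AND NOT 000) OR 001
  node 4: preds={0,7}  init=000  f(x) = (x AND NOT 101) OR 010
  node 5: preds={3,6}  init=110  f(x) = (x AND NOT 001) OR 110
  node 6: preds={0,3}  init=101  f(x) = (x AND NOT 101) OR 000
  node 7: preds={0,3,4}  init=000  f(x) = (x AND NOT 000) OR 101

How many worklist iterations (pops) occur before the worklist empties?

Iteration log — 13 steps:
  step 1. node 0  ⊔preds=000  new=100  old=000  +wl: 
  step 2. node 1  ⊔preds=100  new=010  old=000  +wl: 
  step 3. node 2  ⊔preds=110  new=111  old=011  +wl: 
  step 4. node 3  ⊔preds=111  new=111  old=000  +wl: 2
  step 5. node 4  ⊔preds=100  new=010  old=000  +wl: 0
  step 6. node 5  ⊔preds=111  new=110  stable
  step 7. node 6  ⊔preds=111  new=111  old=101  +wl: 5
  step 8. node 7  ⊔preds=111  new=111  old=000  +wl: 3,4
  step 9. node 2  ⊔preds=111  new=111  stable
  step 10. node 0  ⊔preds=010  new=100  stable
  step 11. node 5  ⊔preds=111  new=110  stable
  step 12. node 3  ⊔preds=111  new=111  stable
  step 13. node 4  ⊔preds=111  new=010  stable

Least fixpoint reached:
  node 0: 100
  node 1: 010
  node 2: 111
  node 3: 111
  node 4: 010
  node 5: 110
  node 6: 111
  node 7: 111

13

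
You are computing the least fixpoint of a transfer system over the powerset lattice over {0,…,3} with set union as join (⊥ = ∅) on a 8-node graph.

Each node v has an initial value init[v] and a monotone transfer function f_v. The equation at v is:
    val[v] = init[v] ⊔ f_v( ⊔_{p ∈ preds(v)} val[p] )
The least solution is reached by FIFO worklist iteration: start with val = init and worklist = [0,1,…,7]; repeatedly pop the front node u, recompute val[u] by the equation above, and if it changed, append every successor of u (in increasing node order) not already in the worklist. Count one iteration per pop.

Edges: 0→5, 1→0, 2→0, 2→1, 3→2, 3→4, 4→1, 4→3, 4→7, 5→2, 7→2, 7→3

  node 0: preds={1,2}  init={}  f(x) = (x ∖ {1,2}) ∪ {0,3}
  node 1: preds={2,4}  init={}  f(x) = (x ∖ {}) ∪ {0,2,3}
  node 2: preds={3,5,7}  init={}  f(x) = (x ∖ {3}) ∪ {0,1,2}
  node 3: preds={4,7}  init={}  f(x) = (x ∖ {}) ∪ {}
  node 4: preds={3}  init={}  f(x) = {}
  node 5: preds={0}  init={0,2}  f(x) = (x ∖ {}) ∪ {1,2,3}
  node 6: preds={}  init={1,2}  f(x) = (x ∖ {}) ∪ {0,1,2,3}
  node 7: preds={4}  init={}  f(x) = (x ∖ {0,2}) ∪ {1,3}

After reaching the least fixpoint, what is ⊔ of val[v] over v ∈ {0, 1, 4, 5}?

{0,1,2,3}

Iteration log — 15 steps:
  step 1. node 0  ⊔preds={}  new={0,3}  old={}  +wl: 
  step 2. node 1  ⊔preds={}  new={0,2,3}  old={}  +wl: 0
  step 3. node 2  ⊔preds={0,2}  new={0,1,2}  old={}  +wl: 1
  step 4. node 3  ⊔preds={}  new={}  stable
  step 5. node 4  ⊔preds={}  new={}  stable
  step 6. node 5  ⊔preds={0,3}  new={0,1,2,3}  old={0,2}  +wl: 2
  step 7. node 6  ⊔preds={}  new={0,1,2,3}  old={1,2}  +wl: 
  step 8. node 7  ⊔preds={}  new={1,3}  old={}  +wl: 3
  step 9. node 0  ⊔preds={0,1,2,3}  new={0,3}  stable
  step 10. node 1  ⊔preds={0,1,2}  new={0,1,2,3}  old={0,2,3}  +wl: 0
  step 11. node 2  ⊔preds={0,1,2,3}  new={0,1,2}  stable
  step 12. node 3  ⊔preds={1,3}  new={1,3}  old={}  +wl: 2,4
  step 13. node 0  ⊔preds={0,1,2,3}  new={0,3}  stable
  step 14. node 2  ⊔preds={0,1,2,3}  new={0,1,2}  stable
  step 15. node 4  ⊔preds={1,3}  new={}  stable

Least fixpoint reached:
  node 0: {0,3}
  node 1: {0,1,2,3}
  node 2: {0,1,2}
  node 3: {1,3}
  node 4: {}
  node 5: {0,1,2,3}
  node 6: {0,1,2,3}
  node 7: {1,3}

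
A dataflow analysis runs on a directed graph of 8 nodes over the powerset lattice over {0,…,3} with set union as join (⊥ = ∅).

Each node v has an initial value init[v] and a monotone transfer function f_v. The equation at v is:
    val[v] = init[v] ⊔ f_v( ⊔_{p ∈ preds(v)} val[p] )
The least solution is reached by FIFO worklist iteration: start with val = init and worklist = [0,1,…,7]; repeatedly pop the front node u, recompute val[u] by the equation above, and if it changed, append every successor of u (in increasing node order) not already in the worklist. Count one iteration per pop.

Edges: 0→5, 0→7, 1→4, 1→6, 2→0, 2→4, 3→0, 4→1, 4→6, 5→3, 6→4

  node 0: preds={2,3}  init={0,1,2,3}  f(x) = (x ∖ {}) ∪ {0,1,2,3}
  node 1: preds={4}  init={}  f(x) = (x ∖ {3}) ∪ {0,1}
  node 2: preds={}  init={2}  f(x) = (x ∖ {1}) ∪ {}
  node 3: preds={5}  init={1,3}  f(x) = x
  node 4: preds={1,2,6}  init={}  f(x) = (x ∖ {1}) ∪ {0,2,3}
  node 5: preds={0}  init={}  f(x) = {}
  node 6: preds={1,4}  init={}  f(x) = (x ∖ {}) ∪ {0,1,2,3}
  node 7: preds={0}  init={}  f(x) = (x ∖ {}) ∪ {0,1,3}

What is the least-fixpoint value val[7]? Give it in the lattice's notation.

Iteration log — 11 steps:
  step 1. node 0  ⊔preds={1,2,3}  new={0,1,2,3}  stable
  step 2. node 1  ⊔preds={}  new={0,1}  old={}  +wl: 
  step 3. node 2  ⊔preds={}  new={2}  stable
  step 4. node 3  ⊔preds={}  new={1,3}  stable
  step 5. node 4  ⊔preds={0,1,2}  new={0,2,3}  old={}  +wl: 1
  step 6. node 5  ⊔preds={0,1,2,3}  new={}  stable
  step 7. node 6  ⊔preds={0,1,2,3}  new={0,1,2,3}  old={}  +wl: 4
  step 8. node 7  ⊔preds={0,1,2,3}  new={0,1,2,3}  old={}  +wl: 
  step 9. node 1  ⊔preds={0,2,3}  new={0,1,2}  old={0,1}  +wl: 6
  step 10. node 4  ⊔preds={0,1,2,3}  new={0,2,3}  stable
  step 11. node 6  ⊔preds={0,1,2,3}  new={0,1,2,3}  stable

Least fixpoint reached:
  node 0: {0,1,2,3}
  node 1: {0,1,2}
  node 2: {2}
  node 3: {1,3}
  node 4: {0,2,3}
  node 5: {}
  node 6: {0,1,2,3}
  node 7: {0,1,2,3}

{0,1,2,3}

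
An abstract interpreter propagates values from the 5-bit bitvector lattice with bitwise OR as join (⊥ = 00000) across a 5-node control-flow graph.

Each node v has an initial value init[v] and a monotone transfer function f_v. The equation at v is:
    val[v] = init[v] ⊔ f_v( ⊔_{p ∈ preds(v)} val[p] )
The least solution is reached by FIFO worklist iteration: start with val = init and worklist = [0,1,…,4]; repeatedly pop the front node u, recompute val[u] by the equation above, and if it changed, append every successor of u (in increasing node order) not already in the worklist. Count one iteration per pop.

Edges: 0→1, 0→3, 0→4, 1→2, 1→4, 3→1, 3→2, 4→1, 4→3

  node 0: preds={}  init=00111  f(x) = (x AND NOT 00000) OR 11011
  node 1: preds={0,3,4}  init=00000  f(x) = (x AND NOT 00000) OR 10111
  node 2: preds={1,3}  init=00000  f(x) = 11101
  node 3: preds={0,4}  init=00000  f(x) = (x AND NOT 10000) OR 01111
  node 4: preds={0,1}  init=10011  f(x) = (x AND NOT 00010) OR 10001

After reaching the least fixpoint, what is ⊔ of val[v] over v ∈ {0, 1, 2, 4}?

11111

Worklist (8 pops):
  #1 pop 0: in=00000 → 11111 (was 00111); enqueue []
  #2 pop 1: in=11111 → 11111 (was 00000); enqueue []
  #3 pop 2: in=11111 → 11101 (was 00000); enqueue []
  #4 pop 3: in=11111 → 01111 (was 00000); enqueue [1,2]
  #5 pop 4: in=11111 → 11111 (was 10011); enqueue [3]
  #6 pop 1: in=11111 → 11111 (no change)
  #7 pop 2: in=11111 → 11101 (no change)
  #8 pop 3: in=11111 → 01111 (no change)

Fixpoint:
  val[0] = 11111
  val[1] = 11111
  val[2] = 11101
  val[3] = 01111
  val[4] = 11111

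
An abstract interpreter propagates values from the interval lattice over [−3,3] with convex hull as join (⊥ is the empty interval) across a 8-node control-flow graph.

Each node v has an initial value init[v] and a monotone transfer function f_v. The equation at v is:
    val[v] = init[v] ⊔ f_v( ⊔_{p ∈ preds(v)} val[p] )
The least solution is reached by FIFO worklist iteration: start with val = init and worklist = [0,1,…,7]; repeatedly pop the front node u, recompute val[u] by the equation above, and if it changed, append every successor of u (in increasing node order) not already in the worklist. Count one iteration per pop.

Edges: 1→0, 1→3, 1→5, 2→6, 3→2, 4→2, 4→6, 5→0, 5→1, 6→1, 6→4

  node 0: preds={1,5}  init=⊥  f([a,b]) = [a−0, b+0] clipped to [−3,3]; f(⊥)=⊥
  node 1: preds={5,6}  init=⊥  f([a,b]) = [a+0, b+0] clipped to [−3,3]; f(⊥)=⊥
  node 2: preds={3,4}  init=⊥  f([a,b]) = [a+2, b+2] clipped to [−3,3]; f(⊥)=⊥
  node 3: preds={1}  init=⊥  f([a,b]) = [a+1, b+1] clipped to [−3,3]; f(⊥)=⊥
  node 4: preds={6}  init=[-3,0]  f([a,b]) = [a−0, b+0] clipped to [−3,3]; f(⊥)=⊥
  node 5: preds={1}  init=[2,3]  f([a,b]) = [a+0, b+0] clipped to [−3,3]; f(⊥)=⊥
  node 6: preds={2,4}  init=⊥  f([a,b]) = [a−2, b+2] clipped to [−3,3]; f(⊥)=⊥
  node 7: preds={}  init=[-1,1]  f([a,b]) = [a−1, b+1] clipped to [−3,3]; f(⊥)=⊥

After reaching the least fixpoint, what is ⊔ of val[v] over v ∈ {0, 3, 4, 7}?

[-3,3]

Worklist (19 pops):
  #1 pop 0: in=[2,3] → [2,3] (was ⊥); enqueue []
  #2 pop 1: in=[2,3] → [2,3] (was ⊥); enqueue [0]
  #3 pop 2: in=[-3,0] → [-1,2] (was ⊥); enqueue []
  #4 pop 3: in=[2,3] → [3,3] (was ⊥); enqueue [2]
  #5 pop 4: in=⊥ → [-3,0] (no change)
  #6 pop 5: in=[2,3] → [2,3] (no change)
  #7 pop 6: in=[-3,2] → [-3,3] (was ⊥); enqueue [1,4]
  #8 pop 7: in=⊥ → [-1,1] (no change)
  #9 pop 0: in=[2,3] → [2,3] (no change)
  #10 pop 2: in=[-3,3] → [-1,3] (was [-1,2]); enqueue [6]
  #11 pop 1: in=[-3,3] → [-3,3] (was [2,3]); enqueue [0,3,5]
  #12 pop 4: in=[-3,3] → [-3,3] (was [-3,0]); enqueue [2]
  #13 pop 6: in=[-3,3] → [-3,3] (no change)
  #14 pop 0: in=[-3,3] → [-3,3] (was [2,3]); enqueue []
  #15 pop 3: in=[-3,3] → [-2,3] (was [3,3]); enqueue []
  #16 pop 5: in=[-3,3] → [-3,3] (was [2,3]); enqueue [0,1]
  #17 pop 2: in=[-3,3] → [-1,3] (no change)
  #18 pop 0: in=[-3,3] → [-3,3] (no change)
  #19 pop 1: in=[-3,3] → [-3,3] (no change)

Fixpoint:
  val[0] = [-3,3]
  val[1] = [-3,3]
  val[2] = [-1,3]
  val[3] = [-2,3]
  val[4] = [-3,3]
  val[5] = [-3,3]
  val[6] = [-3,3]
  val[7] = [-1,1]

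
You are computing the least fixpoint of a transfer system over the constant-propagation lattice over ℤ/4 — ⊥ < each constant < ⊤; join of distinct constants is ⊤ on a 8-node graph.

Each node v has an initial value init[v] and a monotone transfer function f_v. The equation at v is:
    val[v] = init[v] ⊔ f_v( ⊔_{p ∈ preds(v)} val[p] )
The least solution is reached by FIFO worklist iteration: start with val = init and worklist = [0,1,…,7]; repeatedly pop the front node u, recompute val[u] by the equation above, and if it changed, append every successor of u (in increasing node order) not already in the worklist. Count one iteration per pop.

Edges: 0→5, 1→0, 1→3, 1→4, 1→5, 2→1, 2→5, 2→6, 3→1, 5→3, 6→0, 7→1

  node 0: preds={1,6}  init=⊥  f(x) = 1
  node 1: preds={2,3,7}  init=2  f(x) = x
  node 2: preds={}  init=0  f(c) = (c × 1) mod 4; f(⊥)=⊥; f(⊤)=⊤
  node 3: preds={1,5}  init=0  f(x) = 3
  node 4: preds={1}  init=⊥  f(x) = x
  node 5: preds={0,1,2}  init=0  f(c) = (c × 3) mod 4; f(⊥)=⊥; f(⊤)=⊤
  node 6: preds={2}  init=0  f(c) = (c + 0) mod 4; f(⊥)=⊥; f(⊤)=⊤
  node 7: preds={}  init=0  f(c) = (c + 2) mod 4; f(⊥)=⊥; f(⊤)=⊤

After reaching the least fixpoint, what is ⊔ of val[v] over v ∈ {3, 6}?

⊤

Worklist (11 pops):
  #1 pop 0: in=⊤ → 1 (was ⊥); enqueue []
  #2 pop 1: in=0 → ⊤ (was 2); enqueue [0]
  #3 pop 2: in=⊥ → 0 (no change)
  #4 pop 3: in=⊤ → ⊤ (was 0); enqueue [1]
  #5 pop 4: in=⊤ → ⊤ (was ⊥); enqueue []
  #6 pop 5: in=⊤ → ⊤ (was 0); enqueue [3]
  #7 pop 6: in=0 → 0 (no change)
  #8 pop 7: in=⊥ → 0 (no change)
  #9 pop 0: in=⊤ → 1 (no change)
  #10 pop 1: in=⊤ → ⊤ (no change)
  #11 pop 3: in=⊤ → ⊤ (no change)

Fixpoint:
  val[0] = 1
  val[1] = ⊤
  val[2] = 0
  val[3] = ⊤
  val[4] = ⊤
  val[5] = ⊤
  val[6] = 0
  val[7] = 0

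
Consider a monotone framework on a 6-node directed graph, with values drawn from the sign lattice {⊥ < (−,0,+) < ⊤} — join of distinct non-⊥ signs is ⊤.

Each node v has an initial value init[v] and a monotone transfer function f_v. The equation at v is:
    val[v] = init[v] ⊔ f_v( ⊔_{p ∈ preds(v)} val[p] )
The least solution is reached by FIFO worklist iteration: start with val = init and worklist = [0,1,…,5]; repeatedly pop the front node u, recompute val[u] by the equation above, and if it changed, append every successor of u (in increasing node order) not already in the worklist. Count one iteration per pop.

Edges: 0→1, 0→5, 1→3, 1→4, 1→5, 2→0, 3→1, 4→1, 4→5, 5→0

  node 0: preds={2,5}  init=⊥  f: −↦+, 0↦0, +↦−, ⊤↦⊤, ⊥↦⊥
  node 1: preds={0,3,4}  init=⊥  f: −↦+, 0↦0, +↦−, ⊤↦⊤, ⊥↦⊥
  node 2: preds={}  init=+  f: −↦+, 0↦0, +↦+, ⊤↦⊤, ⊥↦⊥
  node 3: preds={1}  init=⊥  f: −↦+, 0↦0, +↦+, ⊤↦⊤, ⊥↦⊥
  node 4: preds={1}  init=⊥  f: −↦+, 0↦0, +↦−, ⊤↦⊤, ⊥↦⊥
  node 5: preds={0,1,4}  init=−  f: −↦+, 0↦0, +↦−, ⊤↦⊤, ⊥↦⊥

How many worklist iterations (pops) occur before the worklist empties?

8

Trace (8 dequeues):
  [1] u=0 | in ⊤ | out ⊤ | prev ⊥ | push {}
  [2] u=1 | in ⊤ | out ⊤ | prev ⊥ | push {}
  [3] u=2 | in ⊥ | out + | ==
  [4] u=3 | in ⊤ | out ⊤ | prev ⊥ | push {1}
  [5] u=4 | in ⊤ | out ⊤ | prev ⊥ | push {}
  [6] u=5 | in ⊤ | out ⊤ | prev − | push {0}
  [7] u=1 | in ⊤ | out ⊤ | ==
  [8] u=0 | in ⊤ | out ⊤ | ==

Converged values:
  [0] ⊤
  [1] ⊤
  [2] +
  [3] ⊤
  [4] ⊤
  [5] ⊤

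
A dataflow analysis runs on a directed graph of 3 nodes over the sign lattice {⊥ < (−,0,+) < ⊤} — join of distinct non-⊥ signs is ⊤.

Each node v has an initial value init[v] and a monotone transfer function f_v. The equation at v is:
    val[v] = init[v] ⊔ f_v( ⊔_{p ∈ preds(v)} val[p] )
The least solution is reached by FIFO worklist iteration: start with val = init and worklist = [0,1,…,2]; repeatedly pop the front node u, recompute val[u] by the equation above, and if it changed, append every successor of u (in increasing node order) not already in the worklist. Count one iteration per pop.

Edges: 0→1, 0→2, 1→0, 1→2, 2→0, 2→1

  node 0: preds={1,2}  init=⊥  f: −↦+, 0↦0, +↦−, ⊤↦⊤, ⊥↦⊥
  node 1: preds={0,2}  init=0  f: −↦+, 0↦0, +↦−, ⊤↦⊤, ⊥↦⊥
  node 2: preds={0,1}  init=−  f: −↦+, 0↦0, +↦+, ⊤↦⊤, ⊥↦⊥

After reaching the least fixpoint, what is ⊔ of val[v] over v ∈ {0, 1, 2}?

⊤

Worklist (5 pops):
  #1 pop 0: in=⊤ → ⊤ (was ⊥); enqueue []
  #2 pop 1: in=⊤ → ⊤ (was 0); enqueue [0]
  #3 pop 2: in=⊤ → ⊤ (was −); enqueue [1]
  #4 pop 0: in=⊤ → ⊤ (no change)
  #5 pop 1: in=⊤ → ⊤ (no change)

Fixpoint:
  val[0] = ⊤
  val[1] = ⊤
  val[2] = ⊤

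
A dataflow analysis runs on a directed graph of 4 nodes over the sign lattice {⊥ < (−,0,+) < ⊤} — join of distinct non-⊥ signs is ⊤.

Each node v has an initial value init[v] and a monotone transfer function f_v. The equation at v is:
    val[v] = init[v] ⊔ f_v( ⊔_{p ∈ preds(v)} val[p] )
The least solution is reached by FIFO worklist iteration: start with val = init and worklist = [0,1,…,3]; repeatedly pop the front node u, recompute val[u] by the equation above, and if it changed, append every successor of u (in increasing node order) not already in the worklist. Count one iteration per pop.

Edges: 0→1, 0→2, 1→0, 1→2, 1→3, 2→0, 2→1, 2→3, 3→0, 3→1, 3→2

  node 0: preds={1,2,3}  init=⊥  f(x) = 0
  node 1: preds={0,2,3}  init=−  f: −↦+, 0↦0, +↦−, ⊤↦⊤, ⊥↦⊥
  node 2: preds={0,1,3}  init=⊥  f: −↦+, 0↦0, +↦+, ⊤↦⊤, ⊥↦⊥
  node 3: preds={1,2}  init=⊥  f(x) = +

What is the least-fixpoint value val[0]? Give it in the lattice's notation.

Iteration log — 7 steps:
  step 1. node 0  ⊔preds=−  new=0  old=⊥  +wl: 
  step 2. node 1  ⊔preds=0  new=⊤  old=−  +wl: 0
  step 3. node 2  ⊔preds=⊤  new=⊤  old=⊥  +wl: 1
  step 4. node 3  ⊔preds=⊤  new=+  old=⊥  +wl: 2
  step 5. node 0  ⊔preds=⊤  new=0  stable
  step 6. node 1  ⊔preds=⊤  new=⊤  stable
  step 7. node 2  ⊔preds=⊤  new=⊤  stable

Least fixpoint reached:
  node 0: 0
  node 1: ⊤
  node 2: ⊤
  node 3: +

0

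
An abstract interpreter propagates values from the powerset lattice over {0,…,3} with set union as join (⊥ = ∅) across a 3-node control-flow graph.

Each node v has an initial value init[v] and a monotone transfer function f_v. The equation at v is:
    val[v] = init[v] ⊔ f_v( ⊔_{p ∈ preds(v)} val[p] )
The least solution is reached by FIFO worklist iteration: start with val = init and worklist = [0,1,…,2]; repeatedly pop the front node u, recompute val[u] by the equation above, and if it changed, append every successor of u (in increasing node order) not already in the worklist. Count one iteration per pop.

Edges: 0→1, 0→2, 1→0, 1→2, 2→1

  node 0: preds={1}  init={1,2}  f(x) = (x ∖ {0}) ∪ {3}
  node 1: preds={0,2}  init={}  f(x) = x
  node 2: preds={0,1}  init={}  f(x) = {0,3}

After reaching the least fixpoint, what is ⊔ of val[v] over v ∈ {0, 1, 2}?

{0,1,2,3}

Trace (7 dequeues):
  [1] u=0 | in {} | out {1,2,3} | prev {1,2} | push {}
  [2] u=1 | in {1,2,3} | out {1,2,3} | prev {} | push {0}
  [3] u=2 | in {1,2,3} | out {0,3} | prev {} | push {1}
  [4] u=0 | in {1,2,3} | out {1,2,3} | ==
  [5] u=1 | in {0,1,2,3} | out {0,1,2,3} | prev {1,2,3} | push {0,2}
  [6] u=0 | in {0,1,2,3} | out {1,2,3} | ==
  [7] u=2 | in {0,1,2,3} | out {0,3} | ==

Converged values:
  [0] {1,2,3}
  [1] {0,1,2,3}
  [2] {0,3}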